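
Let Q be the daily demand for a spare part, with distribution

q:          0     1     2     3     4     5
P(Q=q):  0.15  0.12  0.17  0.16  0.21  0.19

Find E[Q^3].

42.99

E[Q^3] = Σ q^3·P(Q=q)
 = 0·0.15 + 1·0.12 + 8·0.17 + 27·0.16 + 64·0.21 + 125·0.19
 = 0 + 0.12 + 1.36 + 4.32 + 13.44 + 23.75
 = 42.99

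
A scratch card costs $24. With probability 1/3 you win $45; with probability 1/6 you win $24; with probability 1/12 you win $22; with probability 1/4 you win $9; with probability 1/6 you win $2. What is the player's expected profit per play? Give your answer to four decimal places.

E[payout] = 45·1/3 + 24·1/6 + 22·1/12 + 9·1/4 + 2·1/6
 = 15 + 4 + 11/6 + 9/4 + 1/3
 = 281/12
Net = 281/12 - 24 = -7/12

-0.5833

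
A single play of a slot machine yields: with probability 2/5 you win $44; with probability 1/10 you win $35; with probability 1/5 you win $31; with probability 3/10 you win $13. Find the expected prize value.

E[payout] = 44·2/5 + 35·1/10 + 31·1/5 + 13·3/10
 = 88/5 + 7/2 + 31/5 + 39/10
 = 156/5

31.2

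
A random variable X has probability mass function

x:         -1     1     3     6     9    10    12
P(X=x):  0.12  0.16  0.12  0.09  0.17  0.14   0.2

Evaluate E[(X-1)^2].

49.63

E[(X-1)^2] = Σ (x-1)^2·P(X=x)
 = 4·0.12 + 0·0.16 + 4·0.12 + 25·0.09 + 64·0.17 + 81·0.14 + 121·0.2
 = 0.48 + 0 + 0.48 + 2.25 + 10.88 + 11.34 + 24.2
 = 49.63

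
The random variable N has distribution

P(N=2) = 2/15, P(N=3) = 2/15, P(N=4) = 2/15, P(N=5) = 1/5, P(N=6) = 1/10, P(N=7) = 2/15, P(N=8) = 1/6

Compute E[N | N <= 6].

4

P(N <= 6) = 2/15 + 2/15 + 2/15 + 1/5 + 1/10 = 7/10.
E[N | N <= 6] = [2·2/15 + 3·2/15 + 4·2/15 + 5·1/5 + 6·1/10] / (7/10)
 = 14/5 / (7/10)
 = 4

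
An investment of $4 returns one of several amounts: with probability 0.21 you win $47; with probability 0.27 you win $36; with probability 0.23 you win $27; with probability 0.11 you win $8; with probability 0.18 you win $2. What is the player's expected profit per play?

23.04

E[payout] = 47·0.21 + 36·0.27 + 27·0.23 + 8·0.11 + 2·0.18
 = 9.87 + 9.72 + 6.21 + 0.88 + 0.36
 = 27.04
Net = 27.04 - 4 = 23.04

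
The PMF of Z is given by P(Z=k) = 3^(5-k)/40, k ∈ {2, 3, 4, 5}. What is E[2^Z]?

6.5

E[2^Z] = Σ 2^z·P(Z=z)
 = 4·27/40 + 8·9/40 + 16·3/40 + 32·1/40
 = 27/10 + 9/5 + 6/5 + 4/5
 = 13/2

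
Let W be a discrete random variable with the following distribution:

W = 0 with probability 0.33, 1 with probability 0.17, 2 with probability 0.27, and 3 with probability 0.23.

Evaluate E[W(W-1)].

E[W(W-1)] = Σ w(w-1)·P(W=w)
 = 0·0.33 + 0·0.17 + 2·0.27 + 6·0.23
 = 0 + 0 + 0.54 + 1.38
 = 1.92

1.92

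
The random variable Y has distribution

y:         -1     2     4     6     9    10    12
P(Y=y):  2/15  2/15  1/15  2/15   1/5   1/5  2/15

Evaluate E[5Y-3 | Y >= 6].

43.5

P(Y >= 6) = 2/15 + 1/5 + 1/5 + 2/15 = 2/3.
E[5Y-3 | Y >= 6] = [27·2/15 + 42·1/5 + 47·1/5 + 57·2/15] / (2/3)
 = 29 / (2/3)
 = 87/2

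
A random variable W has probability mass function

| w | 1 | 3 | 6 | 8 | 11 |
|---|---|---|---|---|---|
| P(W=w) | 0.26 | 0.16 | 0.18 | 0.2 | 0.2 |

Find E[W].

5.62

E[W] = Σ w·P(W=w)
 = 1·0.26 + 3·0.16 + 6·0.18 + 8·0.2 + 11·0.2
 = 0.26 + 0.48 + 1.08 + 1.6 + 2.2
 = 5.62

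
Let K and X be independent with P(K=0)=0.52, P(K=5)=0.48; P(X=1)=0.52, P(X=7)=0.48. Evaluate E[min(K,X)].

1.4016

E[min(K,X)] = Σ_k Σ_x min(k,x) · P(K=k)P(X=x)
 = 0·0.2704 + 0·0.2496 + 1·0.2496 + 5·0.2304
 = 0 + 0 + 0.2496 + 1.152
 = 1.4016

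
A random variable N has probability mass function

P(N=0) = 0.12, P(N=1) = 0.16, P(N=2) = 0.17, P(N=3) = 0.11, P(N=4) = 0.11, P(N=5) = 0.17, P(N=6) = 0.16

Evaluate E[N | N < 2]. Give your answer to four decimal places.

P(N < 2) = 0.12 + 0.16 = 0.28.
E[N | N < 2] = [0·0.12 + 1·0.16] / 0.28
 = 0.16 / 0.28
 = 4/7

0.5714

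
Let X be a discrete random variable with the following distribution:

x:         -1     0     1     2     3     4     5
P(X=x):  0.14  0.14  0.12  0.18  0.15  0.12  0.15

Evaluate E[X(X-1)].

E[X(X-1)] = Σ x(x-1)·P(X=x)
 = 2·0.14 + 0·0.14 + 0·0.12 + 2·0.18 + 6·0.15 + 12·0.12 + 20·0.15
 = 0.28 + 0 + 0 + 0.36 + 0.9 + 1.44 + 3
 = 5.98

5.98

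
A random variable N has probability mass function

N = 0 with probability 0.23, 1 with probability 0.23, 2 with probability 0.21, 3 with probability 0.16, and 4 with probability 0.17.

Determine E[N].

E[N] = Σ n·P(N=n)
 = 0·0.23 + 1·0.23 + 2·0.21 + 3·0.16 + 4·0.17
 = 0 + 0.23 + 0.42 + 0.48 + 0.68
 = 1.81

1.81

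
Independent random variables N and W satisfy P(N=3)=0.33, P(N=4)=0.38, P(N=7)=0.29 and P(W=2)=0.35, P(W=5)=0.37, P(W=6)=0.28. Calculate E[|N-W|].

E[|N-W|] = Σ_n Σ_w |n-w| · P(N=n)P(W=w)
 = 1·0.1155 + 2·0.1221 + 3·0.0924 + 2·0.133 + 1·0.1406 + 2·0.1064 + 5·0.1015 + 2·0.1073 + 1·0.0812
 = 0.1155 + 0.2442 + 0.2772 + 0.266 + 0.1406 + 0.2128 + 0.5075 + 0.2146 + 0.0812
 = 2.0596

2.0596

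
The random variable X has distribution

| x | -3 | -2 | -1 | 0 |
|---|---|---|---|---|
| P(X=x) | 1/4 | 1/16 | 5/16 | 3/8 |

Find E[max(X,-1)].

-0.625

E[max(X,-1)] = Σ max(x,-1)·P(X=x)
 = (-1)·1/4 + (-1)·1/16 + (-1)·5/16 + 0·3/8
 = (-1/4) + (-1/16) + (-5/16) + 0
 = -5/8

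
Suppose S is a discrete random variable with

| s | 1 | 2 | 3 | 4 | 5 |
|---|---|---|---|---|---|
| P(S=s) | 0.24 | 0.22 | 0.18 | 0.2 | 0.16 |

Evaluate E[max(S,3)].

3.52

E[max(S,3)] = Σ max(s,3)·P(S=s)
 = 3·0.24 + 3·0.22 + 3·0.18 + 4·0.2 + 5·0.16
 = 0.72 + 0.66 + 0.54 + 0.8 + 0.8
 = 3.52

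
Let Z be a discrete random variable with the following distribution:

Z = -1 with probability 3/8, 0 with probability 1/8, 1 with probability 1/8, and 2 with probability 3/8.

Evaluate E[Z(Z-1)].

1.5

E[Z(Z-1)] = Σ z(z-1)·P(Z=z)
 = 2·3/8 + 0·1/8 + 0·1/8 + 2·3/8
 = 3/4 + 0 + 0 + 3/4
 = 3/2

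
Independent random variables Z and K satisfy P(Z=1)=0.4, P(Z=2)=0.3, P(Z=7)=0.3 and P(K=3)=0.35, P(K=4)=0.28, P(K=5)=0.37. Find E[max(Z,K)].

E[max(Z,K)] = Σ_z Σ_k max(z,k) · P(Z=z)P(K=k)
 = 3·0.14 + 4·0.112 + 5·0.148 + 3·0.105 + 4·0.084 + 5·0.111 + 7·0.105 + 7·0.084 + 7·0.111
 = 0.42 + 0.448 + 0.74 + 0.315 + 0.336 + 0.555 + 0.735 + 0.588 + 0.777
 = 4.914

4.914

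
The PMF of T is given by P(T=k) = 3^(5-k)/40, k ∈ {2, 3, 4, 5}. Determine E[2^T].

E[2^T] = Σ 2^t·P(T=t)
 = 4·27/40 + 8·9/40 + 16·3/40 + 32·1/40
 = 27/10 + 9/5 + 6/5 + 4/5
 = 13/2

6.5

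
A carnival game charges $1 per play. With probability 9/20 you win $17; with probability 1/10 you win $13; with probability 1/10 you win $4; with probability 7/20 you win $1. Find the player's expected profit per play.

8.7

E[payout] = 17·9/20 + 13·1/10 + 4·1/10 + 1·7/20
 = 153/20 + 13/10 + 2/5 + 7/20
 = 97/10
Net = 97/10 - 1 = 87/10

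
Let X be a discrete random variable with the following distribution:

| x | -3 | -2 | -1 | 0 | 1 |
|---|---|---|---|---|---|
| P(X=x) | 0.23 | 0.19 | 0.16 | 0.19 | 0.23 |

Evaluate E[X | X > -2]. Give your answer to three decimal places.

P(X > -2) = 0.16 + 0.19 + 0.23 = 0.58.
E[X | X > -2] = [(-1)·0.16 + 0·0.19 + 1·0.23] / 0.58
 = 0.07 / 0.58
 = 7/58

0.121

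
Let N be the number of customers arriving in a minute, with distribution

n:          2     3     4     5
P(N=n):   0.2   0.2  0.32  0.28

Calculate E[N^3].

E[N^3] = Σ n^3·P(N=n)
 = 8·0.2 + 27·0.2 + 64·0.32 + 125·0.28
 = 1.6 + 5.4 + 20.48 + 35
 = 62.48

62.48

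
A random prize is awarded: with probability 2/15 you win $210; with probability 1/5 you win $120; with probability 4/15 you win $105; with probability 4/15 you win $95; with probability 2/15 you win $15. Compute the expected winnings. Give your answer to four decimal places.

107.3333

E[payout] = 210·2/15 + 120·1/5 + 105·4/15 + 95·4/15 + 15·2/15
 = 28 + 24 + 28 + 76/3 + 2
 = 322/3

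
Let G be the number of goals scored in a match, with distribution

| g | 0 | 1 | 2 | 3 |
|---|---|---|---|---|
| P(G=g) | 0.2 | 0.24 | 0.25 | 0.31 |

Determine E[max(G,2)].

2.31

E[max(G,2)] = Σ max(g,2)·P(G=g)
 = 2·0.2 + 2·0.24 + 2·0.25 + 3·0.31
 = 0.4 + 0.48 + 0.5 + 0.93
 = 2.31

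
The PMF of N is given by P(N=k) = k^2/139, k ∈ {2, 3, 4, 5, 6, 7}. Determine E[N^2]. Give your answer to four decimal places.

E[N^2] = Σ n^2·P(N=n)
 = 4·4/139 + 9·9/139 + 16·16/139 + 25·25/139 + 36·36/139 + 49·49/139
 = 16/139 + 81/139 + 256/139 + 625/139 + 1296/139 + 2401/139
 = 4675/139

33.6331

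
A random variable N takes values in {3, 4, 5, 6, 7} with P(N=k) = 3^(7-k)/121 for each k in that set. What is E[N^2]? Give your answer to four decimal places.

E[N^2] = Σ n^2·P(N=n)
 = 9·81/121 + 16·27/121 + 25·9/121 + 36·3/121 + 49·1/121
 = 729/121 + 432/121 + 225/121 + 108/121 + 49/121
 = 1543/121

12.7521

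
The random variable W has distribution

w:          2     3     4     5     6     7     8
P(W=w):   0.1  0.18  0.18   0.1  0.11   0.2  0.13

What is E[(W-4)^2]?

5

E[(W-4)^2] = Σ (w-4)^2·P(W=w)
 = 4·0.1 + 1·0.18 + 0·0.18 + 1·0.1 + 4·0.11 + 9·0.2 + 16·0.13
 = 0.4 + 0.18 + 0 + 0.1 + 0.44 + 1.8 + 2.08
 = 5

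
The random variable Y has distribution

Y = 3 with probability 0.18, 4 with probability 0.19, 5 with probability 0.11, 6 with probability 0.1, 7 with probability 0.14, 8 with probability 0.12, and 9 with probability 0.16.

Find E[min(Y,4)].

E[min(Y,4)] = Σ min(y,4)·P(Y=y)
 = 3·0.18 + 4·0.19 + 4·0.11 + 4·0.1 + 4·0.14 + 4·0.12 + 4·0.16
 = 0.54 + 0.76 + 0.44 + 0.4 + 0.56 + 0.48 + 0.64
 = 3.82

3.82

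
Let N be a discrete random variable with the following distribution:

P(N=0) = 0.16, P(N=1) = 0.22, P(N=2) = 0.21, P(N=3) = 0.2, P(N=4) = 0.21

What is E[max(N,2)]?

2.62

E[max(N,2)] = Σ max(n,2)·P(N=n)
 = 2·0.16 + 2·0.22 + 2·0.21 + 3·0.2 + 4·0.21
 = 0.32 + 0.44 + 0.42 + 0.6 + 0.84
 = 2.62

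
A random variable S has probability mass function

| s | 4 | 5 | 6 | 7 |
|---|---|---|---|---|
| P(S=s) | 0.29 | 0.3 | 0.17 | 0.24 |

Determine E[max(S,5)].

E[max(S,5)] = Σ max(s,5)·P(S=s)
 = 5·0.29 + 5·0.3 + 6·0.17 + 7·0.24
 = 1.45 + 1.5 + 1.02 + 1.68
 = 5.65

5.65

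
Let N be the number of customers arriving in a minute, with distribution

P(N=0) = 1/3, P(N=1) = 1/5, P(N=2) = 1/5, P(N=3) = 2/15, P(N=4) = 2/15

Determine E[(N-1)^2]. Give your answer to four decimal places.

2.2667

E[(N-1)^2] = Σ (n-1)^2·P(N=n)
 = 1·1/3 + 0·1/5 + 1·1/5 + 4·2/15 + 9·2/15
 = 1/3 + 0 + 1/5 + 8/15 + 6/5
 = 34/15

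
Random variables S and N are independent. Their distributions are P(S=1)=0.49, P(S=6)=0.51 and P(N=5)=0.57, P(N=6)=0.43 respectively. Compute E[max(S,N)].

5.7207

E[max(S,N)] = Σ_s Σ_n max(s,n) · P(S=s)P(N=n)
 = 5·0.2793 + 6·0.2107 + 6·0.2907 + 6·0.2193
 = 1.3965 + 1.2642 + 1.7442 + 1.3158
 = 5.7207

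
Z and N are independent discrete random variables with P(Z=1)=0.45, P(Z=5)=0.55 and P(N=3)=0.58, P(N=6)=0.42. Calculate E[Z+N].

7.46

E[Z+N] = Σ_z Σ_n (z+n) · P(Z=z)P(N=n)
 = 4·0.261 + 7·0.189 + 8·0.319 + 11·0.231
 = 1.044 + 1.323 + 2.552 + 2.541
 = 7.46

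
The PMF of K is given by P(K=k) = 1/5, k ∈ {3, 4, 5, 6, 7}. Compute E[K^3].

E[K^3] = Σ k^3·P(K=k)
 = 27·1/5 + 64·1/5 + 125·1/5 + 216·1/5 + 343·1/5
 = 27/5 + 64/5 + 25 + 216/5 + 343/5
 = 155

155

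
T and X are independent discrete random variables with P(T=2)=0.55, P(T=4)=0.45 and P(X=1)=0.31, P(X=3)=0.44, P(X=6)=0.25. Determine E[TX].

E[TX] = Σ_t Σ_x tx · P(T=t)P(X=x)
 = 2·0.1705 + 6·0.242 + 12·0.1375 + 4·0.1395 + 12·0.198 + 24·0.1125
 = 0.341 + 1.452 + 1.65 + 0.558 + 2.376 + 2.7
 = 9.077

9.077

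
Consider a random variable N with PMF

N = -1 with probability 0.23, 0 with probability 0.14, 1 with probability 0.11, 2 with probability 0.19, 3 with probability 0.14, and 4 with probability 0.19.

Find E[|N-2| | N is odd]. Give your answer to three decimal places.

1.958

P(N is odd) = 0.23 + 0.11 + 0.14 = 0.48.
E[|N-2| | N is odd] = [3·0.23 + 1·0.11 + 1·0.14] / 0.48
 = 0.94 / 0.48
 = 47/24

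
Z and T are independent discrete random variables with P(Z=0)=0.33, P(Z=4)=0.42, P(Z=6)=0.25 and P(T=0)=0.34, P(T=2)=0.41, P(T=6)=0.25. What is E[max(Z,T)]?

E[max(Z,T)] = Σ_z Σ_t max(z,t) · P(Z=z)P(T=t)
 = 0·0.1122 + 2·0.1353 + 6·0.0825 + 4·0.1428 + 4·0.1722 + 6·0.105 + 6·0.085 + 6·0.1025 + 6·0.0625
 = 0 + 0.2706 + 0.495 + 0.5712 + 0.6888 + 0.63 + 0.51 + 0.615 + 0.375
 = 4.1556

4.1556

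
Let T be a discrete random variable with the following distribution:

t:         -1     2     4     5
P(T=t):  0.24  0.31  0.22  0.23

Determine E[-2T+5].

E[-2T+5] = Σ (-2t+5)·P(T=t)
 = 7·0.24 + 1·0.31 + (-3)·0.22 + (-5)·0.23
 = 1.68 + 0.31 + (-0.66) + (-1.15)
 = 0.18

0.18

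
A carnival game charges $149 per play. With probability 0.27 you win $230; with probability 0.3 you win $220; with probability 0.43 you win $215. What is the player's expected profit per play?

E[payout] = 230·0.27 + 220·0.3 + 215·0.43
 = 62.1 + 66 + 92.45
 = 220.55
Net = 220.55 - 149 = 71.55

71.55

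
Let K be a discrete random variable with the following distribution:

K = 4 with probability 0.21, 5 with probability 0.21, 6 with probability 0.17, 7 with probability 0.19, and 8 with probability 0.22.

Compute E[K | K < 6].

P(K < 6) = 0.21 + 0.21 = 0.42.
E[K | K < 6] = [4·0.21 + 5·0.21] / 0.42
 = 1.89 / 0.42
 = 9/2

4.5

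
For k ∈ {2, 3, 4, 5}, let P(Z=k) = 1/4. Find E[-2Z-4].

E[-2Z-4] = Σ (-2z-4)·P(Z=z)
 = (-8)·1/4 + (-10)·1/4 + (-12)·1/4 + (-14)·1/4
 = (-2) + (-5/2) + (-3) + (-7/2)
 = -11

-11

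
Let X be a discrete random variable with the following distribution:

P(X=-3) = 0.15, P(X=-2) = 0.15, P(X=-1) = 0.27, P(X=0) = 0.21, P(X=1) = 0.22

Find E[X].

E[X] = Σ x·P(X=x)
 = (-3)·0.15 + (-2)·0.15 + (-1)·0.27 + 0·0.21 + 1·0.22
 = (-0.45) + (-0.3) + (-0.27) + 0 + 0.22
 = -0.8

-0.8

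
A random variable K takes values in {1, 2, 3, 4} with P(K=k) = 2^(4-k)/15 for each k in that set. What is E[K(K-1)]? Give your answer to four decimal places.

2.1333

E[K(K-1)] = Σ k(k-1)·P(K=k)
 = 0·8/15 + 2·4/15 + 6·2/15 + 12·1/15
 = 0 + 8/15 + 4/5 + 4/5
 = 32/15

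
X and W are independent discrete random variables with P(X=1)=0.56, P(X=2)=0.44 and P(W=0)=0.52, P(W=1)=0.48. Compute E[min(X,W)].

E[min(X,W)] = Σ_x Σ_w min(x,w) · P(X=x)P(W=w)
 = 0·0.2912 + 1·0.2688 + 0·0.2288 + 1·0.2112
 = 0 + 0.2688 + 0 + 0.2112
 = 0.48

0.48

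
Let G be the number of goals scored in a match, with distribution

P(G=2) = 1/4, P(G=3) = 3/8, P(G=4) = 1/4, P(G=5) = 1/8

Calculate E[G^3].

43.75

E[G^3] = Σ g^3·P(G=g)
 = 8·1/4 + 27·3/8 + 64·1/4 + 125·1/8
 = 2 + 81/8 + 16 + 125/8
 = 175/4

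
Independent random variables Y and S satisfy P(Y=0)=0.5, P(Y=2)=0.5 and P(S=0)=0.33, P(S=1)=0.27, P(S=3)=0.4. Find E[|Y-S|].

E[|Y-S|] = Σ_y Σ_s |y-s| · P(Y=y)P(S=s)
 = 0·0.165 + 1·0.135 + 3·0.2 + 2·0.165 + 1·0.135 + 1·0.2
 = 0 + 0.135 + 0.6 + 0.33 + 0.135 + 0.2
 = 1.4

1.4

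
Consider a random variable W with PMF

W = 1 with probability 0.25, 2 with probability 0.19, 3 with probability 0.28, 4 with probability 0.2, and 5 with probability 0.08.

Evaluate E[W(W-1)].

6.06

E[W(W-1)] = Σ w(w-1)·P(W=w)
 = 0·0.25 + 2·0.19 + 6·0.28 + 12·0.2 + 20·0.08
 = 0 + 0.38 + 1.68 + 2.4 + 1.6
 = 6.06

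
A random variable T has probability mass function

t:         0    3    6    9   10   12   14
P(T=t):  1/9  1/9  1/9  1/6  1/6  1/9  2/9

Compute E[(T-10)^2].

22.5

E[(T-10)^2] = Σ (t-10)^2·P(T=t)
 = 100·1/9 + 49·1/9 + 16·1/9 + 1·1/6 + 0·1/6 + 4·1/9 + 16·2/9
 = 100/9 + 49/9 + 16/9 + 1/6 + 0 + 4/9 + 32/9
 = 45/2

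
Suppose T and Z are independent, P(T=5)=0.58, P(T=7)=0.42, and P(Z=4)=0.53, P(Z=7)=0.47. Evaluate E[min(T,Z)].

E[min(T,Z)] = Σ_t Σ_z min(t,z) · P(T=t)P(Z=z)
 = 4·0.3074 + 5·0.2726 + 4·0.2226 + 7·0.1974
 = 1.2296 + 1.363 + 0.8904 + 1.3818
 = 4.8648

4.8648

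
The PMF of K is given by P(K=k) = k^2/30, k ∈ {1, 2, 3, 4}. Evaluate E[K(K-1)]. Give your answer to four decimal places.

E[K(K-1)] = Σ k(k-1)·P(K=k)
 = 0·1/30 + 2·2/15 + 6·3/10 + 12·8/15
 = 0 + 4/15 + 9/5 + 32/5
 = 127/15

8.4667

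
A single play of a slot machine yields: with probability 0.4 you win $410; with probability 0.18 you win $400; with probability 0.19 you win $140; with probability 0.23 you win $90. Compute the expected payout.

283.3

E[payout] = 410·0.4 + 400·0.18 + 140·0.19 + 90·0.23
 = 164 + 72 + 26.6 + 20.7
 = 283.3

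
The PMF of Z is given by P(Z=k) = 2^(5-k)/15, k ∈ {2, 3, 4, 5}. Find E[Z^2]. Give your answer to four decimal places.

E[Z^2] = Σ z^2·P(Z=z)
 = 4·8/15 + 9·4/15 + 16·2/15 + 25·1/15
 = 32/15 + 12/5 + 32/15 + 5/3
 = 25/3

8.3333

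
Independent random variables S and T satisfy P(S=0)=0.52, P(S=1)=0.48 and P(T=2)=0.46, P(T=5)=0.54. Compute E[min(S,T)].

0.48

E[min(S,T)] = Σ_s Σ_t min(s,t) · P(S=s)P(T=t)
 = 0·0.2392 + 0·0.2808 + 1·0.2208 + 1·0.2592
 = 0 + 0 + 0.2208 + 0.2592
 = 0.48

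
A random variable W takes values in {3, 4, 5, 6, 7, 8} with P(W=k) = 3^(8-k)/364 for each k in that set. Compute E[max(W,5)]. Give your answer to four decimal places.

E[max(W,5)] = Σ max(w,5)·P(W=w)
 = 5·243/364 + 5·81/364 + 5·27/364 + 6·9/364 + 7·3/364 + 8·1/364
 = 1215/364 + 405/364 + 135/364 + 27/182 + 3/52 + 2/91
 = 919/182

5.0495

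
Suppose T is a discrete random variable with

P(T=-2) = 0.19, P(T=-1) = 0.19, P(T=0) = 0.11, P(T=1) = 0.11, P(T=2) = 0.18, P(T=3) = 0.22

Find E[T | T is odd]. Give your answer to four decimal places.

P(T is odd) = 0.19 + 0.11 + 0.22 = 0.52.
E[T | T is odd] = [(-1)·0.19 + 1·0.11 + 3·0.22] / 0.52
 = 0.58 / 0.52
 = 29/26

1.1154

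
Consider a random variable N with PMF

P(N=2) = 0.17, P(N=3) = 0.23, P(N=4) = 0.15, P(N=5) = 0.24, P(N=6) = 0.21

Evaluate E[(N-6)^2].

E[(N-6)^2] = Σ (n-6)^2·P(N=n)
 = 16·0.17 + 9·0.23 + 4·0.15 + 1·0.24 + 0·0.21
 = 2.72 + 2.07 + 0.6 + 0.24 + 0
 = 5.63

5.63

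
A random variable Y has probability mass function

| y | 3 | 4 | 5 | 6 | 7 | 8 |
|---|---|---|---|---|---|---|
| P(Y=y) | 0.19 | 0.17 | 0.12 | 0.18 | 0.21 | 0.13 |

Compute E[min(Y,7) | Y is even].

P(Y is even) = 0.17 + 0.18 + 0.13 = 0.48.
E[min(Y,7) | Y is even] = [4·0.17 + 6·0.18 + 7·0.13] / 0.48
 = 2.67 / 0.48
 = 89/16

5.5625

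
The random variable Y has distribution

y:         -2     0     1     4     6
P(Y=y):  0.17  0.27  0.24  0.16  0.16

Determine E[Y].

1.5

E[Y] = Σ y·P(Y=y)
 = (-2)·0.17 + 0·0.27 + 1·0.24 + 4·0.16 + 6·0.16
 = (-0.34) + 0 + 0.24 + 0.64 + 0.96
 = 1.5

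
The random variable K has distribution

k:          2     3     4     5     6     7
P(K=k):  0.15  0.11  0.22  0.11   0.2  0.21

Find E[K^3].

147.23

E[K^3] = Σ k^3·P(K=k)
 = 8·0.15 + 27·0.11 + 64·0.22 + 125·0.11 + 216·0.2 + 343·0.21
 = 1.2 + 2.97 + 14.08 + 13.75 + 43.2 + 72.03
 = 147.23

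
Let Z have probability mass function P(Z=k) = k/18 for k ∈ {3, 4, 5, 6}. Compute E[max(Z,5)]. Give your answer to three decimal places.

E[max(Z,5)] = Σ max(z,5)·P(Z=z)
 = 5·1/6 + 5·2/9 + 5·5/18 + 6·1/3
 = 5/6 + 10/9 + 25/18 + 2
 = 16/3

5.333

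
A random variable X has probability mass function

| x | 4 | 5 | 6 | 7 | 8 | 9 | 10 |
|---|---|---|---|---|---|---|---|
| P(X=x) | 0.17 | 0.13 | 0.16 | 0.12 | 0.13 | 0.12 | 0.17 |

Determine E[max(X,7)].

E[max(X,7)] = Σ max(x,7)·P(X=x)
 = 7·0.17 + 7·0.13 + 7·0.16 + 7·0.12 + 8·0.13 + 9·0.12 + 10·0.17
 = 1.19 + 0.91 + 1.12 + 0.84 + 1.04 + 1.08 + 1.7
 = 7.88

7.88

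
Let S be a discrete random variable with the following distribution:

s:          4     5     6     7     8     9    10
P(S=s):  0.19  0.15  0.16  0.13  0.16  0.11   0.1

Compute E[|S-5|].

2.03

E[|S-5|] = Σ |s-5|·P(S=s)
 = 1·0.19 + 0·0.15 + 1·0.16 + 2·0.13 + 3·0.16 + 4·0.11 + 5·0.1
 = 0.19 + 0 + 0.16 + 0.26 + 0.48 + 0.44 + 0.5
 = 2.03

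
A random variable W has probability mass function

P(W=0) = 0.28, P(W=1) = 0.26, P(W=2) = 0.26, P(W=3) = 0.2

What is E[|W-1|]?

0.94

E[|W-1|] = Σ |w-1|·P(W=w)
 = 1·0.28 + 0·0.26 + 1·0.26 + 2·0.2
 = 0.28 + 0 + 0.26 + 0.4
 = 0.94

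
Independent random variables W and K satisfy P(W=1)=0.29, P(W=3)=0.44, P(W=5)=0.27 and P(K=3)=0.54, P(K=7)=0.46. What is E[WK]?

14.3264

E[WK] = Σ_w Σ_k wk · P(W=w)P(K=k)
 = 3·0.1566 + 7·0.1334 + 9·0.2376 + 21·0.2024 + 15·0.1458 + 35·0.1242
 = 0.4698 + 0.9338 + 2.1384 + 4.2504 + 2.187 + 4.347
 = 14.3264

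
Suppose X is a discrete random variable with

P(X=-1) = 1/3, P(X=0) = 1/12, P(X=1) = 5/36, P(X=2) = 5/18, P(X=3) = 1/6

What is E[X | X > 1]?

P(X > 1) = 5/18 + 1/6 = 4/9.
E[X | X > 1] = [2·5/18 + 3·1/6] / (4/9)
 = 19/18 / (4/9)
 = 19/8

2.375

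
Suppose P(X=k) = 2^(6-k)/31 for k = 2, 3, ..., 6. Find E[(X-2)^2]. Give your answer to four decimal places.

1.8710

E[(X-2)^2] = Σ (x-2)^2·P(X=x)
 = 0·16/31 + 1·8/31 + 4·4/31 + 9·2/31 + 16·1/31
 = 0 + 8/31 + 16/31 + 18/31 + 16/31
 = 58/31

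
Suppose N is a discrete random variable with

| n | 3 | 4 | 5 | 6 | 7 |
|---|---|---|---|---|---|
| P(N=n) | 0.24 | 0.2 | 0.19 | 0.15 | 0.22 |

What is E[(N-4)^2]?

3.01

E[(N-4)^2] = Σ (n-4)^2·P(N=n)
 = 1·0.24 + 0·0.2 + 1·0.19 + 4·0.15 + 9·0.22
 = 0.24 + 0 + 0.19 + 0.6 + 1.98
 = 3.01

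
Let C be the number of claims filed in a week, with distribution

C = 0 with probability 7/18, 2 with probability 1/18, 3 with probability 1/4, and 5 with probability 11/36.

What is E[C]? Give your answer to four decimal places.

E[C] = Σ c·P(C=c)
 = 0·7/18 + 2·1/18 + 3·1/4 + 5·11/36
 = 0 + 1/9 + 3/4 + 55/36
 = 43/18

2.3889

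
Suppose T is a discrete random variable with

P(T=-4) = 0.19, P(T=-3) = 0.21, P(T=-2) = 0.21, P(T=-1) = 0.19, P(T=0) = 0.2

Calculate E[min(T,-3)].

-3.19

E[min(T,-3)] = Σ min(t,-3)·P(T=t)
 = (-4)·0.19 + (-3)·0.21 + (-3)·0.21 + (-3)·0.19 + (-3)·0.2
 = (-0.76) + (-0.63) + (-0.63) + (-0.57) + (-0.6)
 = -3.19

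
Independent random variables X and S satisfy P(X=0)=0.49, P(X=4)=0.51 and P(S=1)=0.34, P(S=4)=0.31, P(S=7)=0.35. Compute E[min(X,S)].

E[min(X,S)] = Σ_x Σ_s min(x,s) · P(X=x)P(S=s)
 = 0·0.1666 + 0·0.1519 + 0·0.1715 + 1·0.1734 + 4·0.1581 + 4·0.1785
 = 0 + 0 + 0 + 0.1734 + 0.6324 + 0.714
 = 1.5198

1.5198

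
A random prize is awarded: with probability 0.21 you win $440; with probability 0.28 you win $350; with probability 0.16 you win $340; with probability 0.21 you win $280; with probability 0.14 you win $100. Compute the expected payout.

317.6

E[payout] = 440·0.21 + 350·0.28 + 340·0.16 + 280·0.21 + 100·0.14
 = 92.4 + 98 + 54.4 + 58.8 + 14
 = 317.6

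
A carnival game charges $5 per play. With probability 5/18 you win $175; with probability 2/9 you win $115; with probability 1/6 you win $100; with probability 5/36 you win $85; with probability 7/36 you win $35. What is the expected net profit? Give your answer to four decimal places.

104.4444

E[payout] = 175·5/18 + 115·2/9 + 100·1/6 + 85·5/36 + 35·7/36
 = 875/18 + 230/9 + 50/3 + 425/36 + 245/36
 = 985/9
Net = 985/9 - 5 = 940/9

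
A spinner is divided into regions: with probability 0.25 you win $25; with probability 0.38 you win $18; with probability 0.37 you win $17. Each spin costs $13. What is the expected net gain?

E[payout] = 25·0.25 + 18·0.38 + 17·0.37
 = 6.25 + 6.84 + 6.29
 = 19.38
Net = 19.38 - 13 = 6.38

6.38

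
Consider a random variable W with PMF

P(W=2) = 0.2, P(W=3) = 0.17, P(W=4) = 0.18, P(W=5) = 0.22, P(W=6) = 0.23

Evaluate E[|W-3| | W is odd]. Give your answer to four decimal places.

1.1282

P(W is odd) = 0.17 + 0.22 = 0.39.
E[|W-3| | W is odd] = [0·0.17 + 2·0.22] / 0.39
 = 0.44 / 0.39
 = 44/39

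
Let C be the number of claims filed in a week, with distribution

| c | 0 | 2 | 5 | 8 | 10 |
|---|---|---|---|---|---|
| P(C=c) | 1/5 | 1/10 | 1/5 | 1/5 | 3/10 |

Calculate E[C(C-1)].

E[C(C-1)] = Σ c(c-1)·P(C=c)
 = 0·1/5 + 2·1/10 + 20·1/5 + 56·1/5 + 90·3/10
 = 0 + 1/5 + 4 + 56/5 + 27
 = 212/5

42.4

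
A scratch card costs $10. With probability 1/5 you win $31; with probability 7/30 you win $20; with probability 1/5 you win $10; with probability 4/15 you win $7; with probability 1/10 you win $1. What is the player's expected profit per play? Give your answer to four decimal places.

E[payout] = 31·1/5 + 20·7/30 + 10·1/5 + 7·4/15 + 1·1/10
 = 31/5 + 14/3 + 2 + 28/15 + 1/10
 = 89/6
Net = 89/6 - 10 = 29/6

4.8333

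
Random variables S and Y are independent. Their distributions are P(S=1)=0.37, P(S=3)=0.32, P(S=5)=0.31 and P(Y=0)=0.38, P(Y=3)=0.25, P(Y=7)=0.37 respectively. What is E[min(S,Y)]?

E[min(S,Y)] = Σ_s Σ_y min(s,y) · P(S=s)P(Y=y)
 = 0·0.1406 + 1·0.0925 + 1·0.1369 + 0·0.1216 + 3·0.08 + 3·0.1184 + 0·0.1178 + 3·0.0775 + 5·0.1147
 = 0 + 0.0925 + 0.1369 + 0 + 0.24 + 0.3552 + 0 + 0.2325 + 0.5735
 = 1.6306

1.6306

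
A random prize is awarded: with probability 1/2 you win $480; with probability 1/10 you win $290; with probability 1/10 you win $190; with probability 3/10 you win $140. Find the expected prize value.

E[payout] = 480·1/2 + 290·1/10 + 190·1/10 + 140·3/10
 = 240 + 29 + 19 + 42
 = 330

330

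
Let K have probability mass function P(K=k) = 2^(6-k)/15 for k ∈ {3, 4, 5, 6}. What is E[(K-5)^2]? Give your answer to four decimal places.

E[(K-5)^2] = Σ (k-5)^2·P(K=k)
 = 4·8/15 + 1·4/15 + 0·2/15 + 1·1/15
 = 32/15 + 4/15 + 0 + 1/15
 = 37/15

2.4667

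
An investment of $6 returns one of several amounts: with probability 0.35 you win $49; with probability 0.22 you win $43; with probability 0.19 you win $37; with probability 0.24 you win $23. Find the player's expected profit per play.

E[payout] = 49·0.35 + 43·0.22 + 37·0.19 + 23·0.24
 = 17.15 + 9.46 + 7.03 + 5.52
 = 39.16
Net = 39.16 - 6 = 33.16

33.16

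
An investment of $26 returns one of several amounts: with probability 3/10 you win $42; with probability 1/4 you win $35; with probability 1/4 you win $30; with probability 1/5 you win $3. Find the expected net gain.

3.45

E[payout] = 42·3/10 + 35·1/4 + 30·1/4 + 3·1/5
 = 63/5 + 35/4 + 15/2 + 3/5
 = 589/20
Net = 589/20 - 26 = 69/20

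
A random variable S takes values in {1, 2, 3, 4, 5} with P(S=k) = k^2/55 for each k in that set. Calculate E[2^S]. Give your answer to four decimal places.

E[2^S] = Σ 2^s·P(S=s)
 = 2·1/55 + 4·4/55 + 8·9/55 + 16·16/55 + 32·5/11
 = 2/55 + 16/55 + 72/55 + 256/55 + 160/11
 = 1146/55

20.8364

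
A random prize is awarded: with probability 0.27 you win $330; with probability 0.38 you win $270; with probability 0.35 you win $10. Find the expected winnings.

E[payout] = 330·0.27 + 270·0.38 + 10·0.35
 = 89.1 + 102.6 + 3.5
 = 195.2

195.2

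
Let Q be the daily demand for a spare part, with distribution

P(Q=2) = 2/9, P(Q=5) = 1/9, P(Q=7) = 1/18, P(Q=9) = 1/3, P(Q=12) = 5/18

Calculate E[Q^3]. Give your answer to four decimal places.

757.7222

E[Q^3] = Σ q^3·P(Q=q)
 = 8·2/9 + 125·1/9 + 343·1/18 + 729·1/3 + 1728·5/18
 = 16/9 + 125/9 + 343/18 + 243 + 480
 = 13639/18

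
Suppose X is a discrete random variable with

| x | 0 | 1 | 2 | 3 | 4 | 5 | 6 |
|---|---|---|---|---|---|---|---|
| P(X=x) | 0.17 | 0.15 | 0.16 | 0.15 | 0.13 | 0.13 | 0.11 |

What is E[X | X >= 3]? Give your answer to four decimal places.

4.3846

P(X >= 3) = 0.15 + 0.13 + 0.13 + 0.11 = 0.52.
E[X | X >= 3] = [3·0.15 + 4·0.13 + 5·0.13 + 6·0.11] / 0.52
 = 2.28 / 0.52
 = 57/13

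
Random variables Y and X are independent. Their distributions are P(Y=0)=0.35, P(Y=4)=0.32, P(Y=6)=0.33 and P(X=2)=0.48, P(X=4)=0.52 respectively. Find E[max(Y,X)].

4.324

E[max(Y,X)] = Σ_y Σ_x max(y,x) · P(Y=y)P(X=x)
 = 2·0.168 + 4·0.182 + 4·0.1536 + 4·0.1664 + 6·0.1584 + 6·0.1716
 = 0.336 + 0.728 + 0.6144 + 0.6656 + 0.9504 + 1.0296
 = 4.324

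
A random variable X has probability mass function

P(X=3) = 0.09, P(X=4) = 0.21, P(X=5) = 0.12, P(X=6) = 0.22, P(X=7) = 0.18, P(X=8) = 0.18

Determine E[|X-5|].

E[|X-5|] = Σ |x-5|·P(X=x)
 = 2·0.09 + 1·0.21 + 0·0.12 + 1·0.22 + 2·0.18 + 3·0.18
 = 0.18 + 0.21 + 0 + 0.22 + 0.36 + 0.54
 = 1.51

1.51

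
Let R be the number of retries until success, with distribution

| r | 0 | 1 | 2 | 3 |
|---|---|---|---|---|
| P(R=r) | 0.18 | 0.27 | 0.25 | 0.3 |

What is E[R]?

1.67

E[R] = Σ r·P(R=r)
 = 0·0.18 + 1·0.27 + 2·0.25 + 3·0.3
 = 0 + 0.27 + 0.5 + 0.9
 = 1.67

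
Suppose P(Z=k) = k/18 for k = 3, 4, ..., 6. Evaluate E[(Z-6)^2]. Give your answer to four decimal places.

E[(Z-6)^2] = Σ (z-6)^2·P(Z=z)
 = 9·1/6 + 4·2/9 + 1·5/18 + 0·1/3
 = 3/2 + 8/9 + 5/18 + 0
 = 8/3

2.6667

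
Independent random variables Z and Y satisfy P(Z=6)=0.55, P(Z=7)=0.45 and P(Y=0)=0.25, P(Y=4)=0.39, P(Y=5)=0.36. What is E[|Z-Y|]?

3.09

E[|Z-Y|] = Σ_z Σ_y |z-y| · P(Z=z)P(Y=y)
 = 6·0.1375 + 2·0.2145 + 1·0.198 + 7·0.1125 + 3·0.1755 + 2·0.162
 = 0.825 + 0.429 + 0.198 + 0.7875 + 0.5265 + 0.324
 = 3.09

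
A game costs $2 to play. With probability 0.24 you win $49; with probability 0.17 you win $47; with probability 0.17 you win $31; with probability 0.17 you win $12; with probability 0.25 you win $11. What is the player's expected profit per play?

E[payout] = 49·0.24 + 47·0.17 + 31·0.17 + 12·0.17 + 11·0.25
 = 11.76 + 7.99 + 5.27 + 2.04 + 2.75
 = 29.81
Net = 29.81 - 2 = 27.81

27.81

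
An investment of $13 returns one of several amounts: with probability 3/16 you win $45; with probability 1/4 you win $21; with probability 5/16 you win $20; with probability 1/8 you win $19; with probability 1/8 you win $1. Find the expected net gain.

E[payout] = 45·3/16 + 21·1/4 + 20·5/16 + 19·1/8 + 1·1/8
 = 135/16 + 21/4 + 25/4 + 19/8 + 1/8
 = 359/16
Net = 359/16 - 13 = 151/16

9.4375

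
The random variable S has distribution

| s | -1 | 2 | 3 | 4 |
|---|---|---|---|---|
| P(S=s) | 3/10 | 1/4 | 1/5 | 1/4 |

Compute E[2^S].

6.75

E[2^S] = Σ 2^s·P(S=s)
 = 1/2·3/10 + 4·1/4 + 8·1/5 + 16·1/4
 = 3/20 + 1 + 8/5 + 4
 = 27/4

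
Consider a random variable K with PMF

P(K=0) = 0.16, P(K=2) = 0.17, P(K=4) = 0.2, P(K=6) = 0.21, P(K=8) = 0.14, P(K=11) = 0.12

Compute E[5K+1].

E[5K+1] = Σ (5k+1)·P(K=k)
 = 1·0.16 + 11·0.17 + 21·0.2 + 31·0.21 + 41·0.14 + 56·0.12
 = 0.16 + 1.87 + 4.2 + 6.51 + 5.74 + 6.72
 = 25.2

25.2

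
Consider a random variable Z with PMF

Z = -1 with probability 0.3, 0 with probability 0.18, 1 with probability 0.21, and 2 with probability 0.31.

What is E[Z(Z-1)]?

E[Z(Z-1)] = Σ z(z-1)·P(Z=z)
 = 2·0.3 + 0·0.18 + 0·0.21 + 2·0.31
 = 0.6 + 0 + 0 + 0.62
 = 1.22

1.22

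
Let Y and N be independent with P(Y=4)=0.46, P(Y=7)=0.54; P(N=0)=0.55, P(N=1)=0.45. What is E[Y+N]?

6.07

E[Y+N] = Σ_y Σ_n (y+n) · P(Y=y)P(N=n)
 = 4·0.253 + 5·0.207 + 7·0.297 + 8·0.243
 = 1.012 + 1.035 + 2.079 + 1.944
 = 6.07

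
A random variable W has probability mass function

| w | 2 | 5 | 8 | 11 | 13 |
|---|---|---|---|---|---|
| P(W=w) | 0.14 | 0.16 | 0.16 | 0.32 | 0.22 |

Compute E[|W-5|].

E[|W-5|] = Σ |w-5|·P(W=w)
 = 3·0.14 + 0·0.16 + 3·0.16 + 6·0.32 + 8·0.22
 = 0.42 + 0 + 0.48 + 1.92 + 1.76
 = 4.58

4.58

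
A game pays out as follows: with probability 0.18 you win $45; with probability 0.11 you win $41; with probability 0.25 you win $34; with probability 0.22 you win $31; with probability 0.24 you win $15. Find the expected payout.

E[payout] = 45·0.18 + 41·0.11 + 34·0.25 + 31·0.22 + 15·0.24
 = 8.1 + 4.51 + 8.5 + 6.82 + 3.6
 = 31.53

31.53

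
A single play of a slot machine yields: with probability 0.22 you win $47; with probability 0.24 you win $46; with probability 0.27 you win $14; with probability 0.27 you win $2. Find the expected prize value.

E[payout] = 47·0.22 + 46·0.24 + 14·0.27 + 2·0.27
 = 10.34 + 11.04 + 3.78 + 0.54
 = 25.7

25.7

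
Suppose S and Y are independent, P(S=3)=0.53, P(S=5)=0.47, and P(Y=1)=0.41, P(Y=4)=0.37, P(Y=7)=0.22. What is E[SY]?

13.5142

E[SY] = Σ_s Σ_y sy · P(S=s)P(Y=y)
 = 3·0.2173 + 12·0.1961 + 21·0.1166 + 5·0.1927 + 20·0.1739 + 35·0.1034
 = 0.6519 + 2.3532 + 2.4486 + 0.9635 + 3.478 + 3.619
 = 13.5142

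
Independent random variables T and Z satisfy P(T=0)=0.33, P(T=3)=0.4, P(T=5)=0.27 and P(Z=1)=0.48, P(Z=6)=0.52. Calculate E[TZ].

E[TZ] = Σ_t Σ_z tz · P(T=t)P(Z=z)
 = 0·0.1584 + 0·0.1716 + 3·0.192 + 18·0.208 + 5·0.1296 + 30·0.1404
 = 0 + 0 + 0.576 + 3.744 + 0.648 + 4.212
 = 9.18

9.18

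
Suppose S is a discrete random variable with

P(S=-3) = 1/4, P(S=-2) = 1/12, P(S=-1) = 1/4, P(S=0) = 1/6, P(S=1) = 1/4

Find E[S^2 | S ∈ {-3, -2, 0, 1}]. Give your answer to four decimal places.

3.7778

P(S ∈ {-3, -2, 0, 1}) = 1/4 + 1/12 + 1/6 + 1/4 = 3/4.
E[S^2 | S ∈ {-3, -2, 0, 1}] = [9·1/4 + 4·1/12 + 0·1/6 + 1·1/4] / (3/4)
 = 17/6 / (3/4)
 = 34/9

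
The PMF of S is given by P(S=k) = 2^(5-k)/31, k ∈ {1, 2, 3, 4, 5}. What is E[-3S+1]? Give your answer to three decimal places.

-4.516

E[-3S+1] = Σ (-3s+1)·P(S=s)
 = (-2)·16/31 + (-5)·8/31 + (-8)·4/31 + (-11)·2/31 + (-14)·1/31
 = (-32/31) + (-40/31) + (-32/31) + (-22/31) + (-14/31)
 = -140/31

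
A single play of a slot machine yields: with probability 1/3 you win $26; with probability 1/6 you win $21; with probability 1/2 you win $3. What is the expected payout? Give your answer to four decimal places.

E[payout] = 26·1/3 + 21·1/6 + 3·1/2
 = 26/3 + 7/2 + 3/2
 = 41/3

13.6667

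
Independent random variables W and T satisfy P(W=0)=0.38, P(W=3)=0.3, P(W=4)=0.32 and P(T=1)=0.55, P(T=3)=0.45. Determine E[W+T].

E[W+T] = Σ_w Σ_t (w+t) · P(W=w)P(T=t)
 = 1·0.209 + 3·0.171 + 4·0.165 + 6·0.135 + 5·0.176 + 7·0.144
 = 0.209 + 0.513 + 0.66 + 0.81 + 0.88 + 1.008
 = 4.08

4.08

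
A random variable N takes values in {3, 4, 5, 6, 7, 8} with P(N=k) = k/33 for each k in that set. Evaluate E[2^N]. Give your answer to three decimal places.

E[2^N] = Σ 2^n·P(N=n)
 = 8·1/11 + 16·4/33 + 32·5/33 + 64·2/11 + 128·7/33 + 256·8/33
 = 8/11 + 64/33 + 160/33 + 128/11 + 896/33 + 2048/33
 = 1192/11

108.364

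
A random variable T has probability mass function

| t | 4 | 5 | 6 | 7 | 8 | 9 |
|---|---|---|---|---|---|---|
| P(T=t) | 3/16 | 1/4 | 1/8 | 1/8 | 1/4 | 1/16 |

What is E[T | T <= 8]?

6

P(T <= 8) = 3/16 + 1/4 + 1/8 + 1/8 + 1/4 = 15/16.
E[T | T <= 8] = [4·3/16 + 5·1/4 + 6·1/8 + 7·1/8 + 8·1/4] / (15/16)
 = 45/8 / (15/16)
 = 6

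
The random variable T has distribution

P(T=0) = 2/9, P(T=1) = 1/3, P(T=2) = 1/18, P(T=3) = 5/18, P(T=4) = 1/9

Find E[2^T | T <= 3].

P(T <= 3) = 2/9 + 1/3 + 1/18 + 5/18 = 8/9.
E[2^T | T <= 3] = [1·2/9 + 2·1/3 + 4·1/18 + 8·5/18] / (8/9)
 = 10/3 / (8/9)
 = 15/4

3.75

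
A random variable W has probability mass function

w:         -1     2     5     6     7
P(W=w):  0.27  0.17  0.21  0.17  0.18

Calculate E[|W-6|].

E[|W-6|] = Σ |w-6|·P(W=w)
 = 7·0.27 + 4·0.17 + 1·0.21 + 0·0.17 + 1·0.18
 = 1.89 + 0.68 + 0.21 + 0 + 0.18
 = 2.96

2.96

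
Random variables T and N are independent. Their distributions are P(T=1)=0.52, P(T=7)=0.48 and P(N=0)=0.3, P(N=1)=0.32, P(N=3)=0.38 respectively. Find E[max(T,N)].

4.2752

E[max(T,N)] = Σ_t Σ_n max(t,n) · P(T=t)P(N=n)
 = 1·0.156 + 1·0.1664 + 3·0.1976 + 7·0.144 + 7·0.1536 + 7·0.1824
 = 0.156 + 0.1664 + 0.5928 + 1.008 + 1.0752 + 1.2768
 = 4.2752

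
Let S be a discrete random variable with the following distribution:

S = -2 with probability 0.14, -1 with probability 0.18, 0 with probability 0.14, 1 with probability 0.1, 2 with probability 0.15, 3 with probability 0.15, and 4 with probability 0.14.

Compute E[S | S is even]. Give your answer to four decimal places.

1.0175

P(S is even) = 0.14 + 0.14 + 0.15 + 0.14 = 0.57.
E[S | S is even] = [(-2)·0.14 + 0·0.14 + 2·0.15 + 4·0.14] / 0.57
 = 0.58 / 0.57
 = 58/57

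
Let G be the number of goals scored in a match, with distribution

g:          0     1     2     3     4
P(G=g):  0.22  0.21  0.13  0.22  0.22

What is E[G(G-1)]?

4.22

E[G(G-1)] = Σ g(g-1)·P(G=g)
 = 0·0.22 + 0·0.21 + 2·0.13 + 6·0.22 + 12·0.22
 = 0 + 0 + 0.26 + 1.32 + 2.64
 = 4.22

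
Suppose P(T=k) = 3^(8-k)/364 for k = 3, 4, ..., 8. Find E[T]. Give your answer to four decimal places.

3.4918

E[T] = Σ t·P(T=t)
 = 3·243/364 + 4·81/364 + 5·27/364 + 6·9/364 + 7·3/364 + 8·1/364
 = 729/364 + 81/91 + 135/364 + 27/182 + 3/52 + 2/91
 = 1271/364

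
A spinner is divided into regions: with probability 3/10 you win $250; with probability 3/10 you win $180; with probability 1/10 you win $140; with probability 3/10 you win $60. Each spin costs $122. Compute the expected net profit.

E[payout] = 250·3/10 + 180·3/10 + 140·1/10 + 60·3/10
 = 75 + 54 + 14 + 18
 = 161
Net = 161 - 122 = 39

39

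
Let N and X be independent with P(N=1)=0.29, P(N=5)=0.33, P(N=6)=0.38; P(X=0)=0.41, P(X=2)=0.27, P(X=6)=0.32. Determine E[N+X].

6.68

E[N+X] = Σ_n Σ_x (n+x) · P(N=n)P(X=x)
 = 1·0.1189 + 3·0.0783 + 7·0.0928 + 5·0.1353 + 7·0.0891 + 11·0.1056 + 6·0.1558 + 8·0.1026 + 12·0.1216
 = 0.1189 + 0.2349 + 0.6496 + 0.6765 + 0.6237 + 1.1616 + 0.9348 + 0.8208 + 1.4592
 = 6.68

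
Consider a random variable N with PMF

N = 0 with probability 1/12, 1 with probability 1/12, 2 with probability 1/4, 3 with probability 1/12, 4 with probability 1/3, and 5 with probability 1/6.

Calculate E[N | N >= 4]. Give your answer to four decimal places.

4.3333

P(N >= 4) = 1/3 + 1/6 = 1/2.
E[N | N >= 4] = [4·1/3 + 5·1/6] / (1/2)
 = 13/6 / (1/2)
 = 13/3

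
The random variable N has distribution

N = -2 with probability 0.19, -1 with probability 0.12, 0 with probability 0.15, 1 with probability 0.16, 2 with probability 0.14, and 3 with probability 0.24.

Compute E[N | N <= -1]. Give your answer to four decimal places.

-1.6129

P(N <= -1) = 0.19 + 0.12 = 0.31.
E[N | N <= -1] = [(-2)·0.19 + (-1)·0.12] / 0.31
 = -0.5 / 0.31
 = -50/31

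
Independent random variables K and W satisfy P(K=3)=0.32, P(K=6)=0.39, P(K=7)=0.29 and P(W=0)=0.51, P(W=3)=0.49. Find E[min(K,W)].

E[min(K,W)] = Σ_k Σ_w min(k,w) · P(K=k)P(W=w)
 = 0·0.1632 + 3·0.1568 + 0·0.1989 + 3·0.1911 + 0·0.1479 + 3·0.1421
 = 0 + 0.4704 + 0 + 0.5733 + 0 + 0.4263
 = 1.47

1.47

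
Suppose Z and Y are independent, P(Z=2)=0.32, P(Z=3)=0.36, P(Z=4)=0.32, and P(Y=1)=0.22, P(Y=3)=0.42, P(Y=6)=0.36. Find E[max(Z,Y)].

E[max(Z,Y)] = Σ_z Σ_y max(z,y) · P(Z=z)P(Y=y)
 = 2·0.0704 + 3·0.1344 + 6·0.1152 + 3·0.0792 + 3·0.1512 + 6·0.1296 + 4·0.0704 + 4·0.1344 + 6·0.1152
 = 0.1408 + 0.4032 + 0.6912 + 0.2376 + 0.4536 + 0.7776 + 0.2816 + 0.5376 + 0.6912
 = 4.2144

4.2144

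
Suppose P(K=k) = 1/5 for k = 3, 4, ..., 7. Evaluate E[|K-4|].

E[|K-4|] = Σ |k-4|·P(K=k)
 = 1·1/5 + 0·1/5 + 1·1/5 + 2·1/5 + 3·1/5
 = 1/5 + 0 + 1/5 + 2/5 + 3/5
 = 7/5

1.4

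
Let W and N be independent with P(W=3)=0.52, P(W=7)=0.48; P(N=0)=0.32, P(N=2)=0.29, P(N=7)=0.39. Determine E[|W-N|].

3.2324

E[|W-N|] = Σ_w Σ_n |w-n| · P(W=w)P(N=n)
 = 3·0.1664 + 1·0.1508 + 4·0.2028 + 7·0.1536 + 5·0.1392 + 0·0.1872
 = 0.4992 + 0.1508 + 0.8112 + 1.0752 + 0.696 + 0
 = 3.2324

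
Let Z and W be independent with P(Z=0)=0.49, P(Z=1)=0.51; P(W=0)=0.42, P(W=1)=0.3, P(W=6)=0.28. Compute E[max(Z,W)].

E[max(Z,W)] = Σ_z Σ_w max(z,w) · P(Z=z)P(W=w)
 = 0·0.2058 + 1·0.147 + 6·0.1372 + 1·0.2142 + 1·0.153 + 6·0.1428
 = 0 + 0.147 + 0.8232 + 0.2142 + 0.153 + 0.8568
 = 2.1942

2.1942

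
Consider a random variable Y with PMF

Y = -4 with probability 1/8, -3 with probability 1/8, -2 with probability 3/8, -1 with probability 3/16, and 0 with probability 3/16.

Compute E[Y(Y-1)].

6.625

E[Y(Y-1)] = Σ y(y-1)·P(Y=y)
 = 20·1/8 + 12·1/8 + 6·3/8 + 2·3/16 + 0·3/16
 = 5/2 + 3/2 + 9/4 + 3/8 + 0
 = 53/8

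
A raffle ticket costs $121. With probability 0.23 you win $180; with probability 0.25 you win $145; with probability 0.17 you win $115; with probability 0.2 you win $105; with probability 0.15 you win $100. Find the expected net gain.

12.2

E[payout] = 180·0.23 + 145·0.25 + 115·0.17 + 105·0.2 + 100·0.15
 = 41.4 + 36.25 + 19.55 + 21 + 15
 = 133.2
Net = 133.2 - 121 = 12.2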